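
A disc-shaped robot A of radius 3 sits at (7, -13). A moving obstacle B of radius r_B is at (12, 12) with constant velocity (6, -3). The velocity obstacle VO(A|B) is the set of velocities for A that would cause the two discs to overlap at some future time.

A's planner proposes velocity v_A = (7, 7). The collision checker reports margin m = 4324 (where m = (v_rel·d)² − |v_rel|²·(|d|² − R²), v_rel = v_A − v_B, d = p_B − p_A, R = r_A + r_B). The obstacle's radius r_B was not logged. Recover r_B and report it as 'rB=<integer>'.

m = 4324
d = (5, 25);  v_rel = (1, 10),  |v_rel|² = 101
v_rel×d = (1)·(25) − (10)·(5) = -25
since m = R²·101 − (-25)²:  R² = (625 + 4324) / 101 = 49
R = √49 = 7  ⇒  r_B = 7 − 3 = 4

rB=4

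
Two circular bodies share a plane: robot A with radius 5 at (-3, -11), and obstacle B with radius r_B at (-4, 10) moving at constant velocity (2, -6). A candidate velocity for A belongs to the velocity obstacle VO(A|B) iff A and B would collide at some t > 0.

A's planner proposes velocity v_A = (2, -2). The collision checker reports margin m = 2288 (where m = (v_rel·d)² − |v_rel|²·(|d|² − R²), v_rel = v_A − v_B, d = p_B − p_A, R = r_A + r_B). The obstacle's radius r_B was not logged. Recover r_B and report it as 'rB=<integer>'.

m = 2288
d = (-1, 21);  v_rel = (0, 4),  |v_rel|² = 16
v_rel×d = (0)·(21) − (4)·(-1) = 4
since m = R²·16 − 4²:  R² = (16 + 2288) / 16 = 144
R = √144 = 12  ⇒  r_B = 12 − 5 = 7

rB=7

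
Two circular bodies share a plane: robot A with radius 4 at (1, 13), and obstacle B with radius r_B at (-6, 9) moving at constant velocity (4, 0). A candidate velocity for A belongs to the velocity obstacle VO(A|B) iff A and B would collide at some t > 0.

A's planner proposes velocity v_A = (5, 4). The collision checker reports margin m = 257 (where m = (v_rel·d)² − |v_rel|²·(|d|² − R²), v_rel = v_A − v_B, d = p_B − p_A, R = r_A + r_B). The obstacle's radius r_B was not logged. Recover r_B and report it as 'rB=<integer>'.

m = 257
d = (-7, -4);  v_rel = (1, 4),  |v_rel|² = 17
v_rel×d = (1)·(-4) − (4)·(-7) = 24
since m = R²·17 − 24²:  R² = (576 + 257) / 17 = 49
R = √49 = 7  ⇒  r_B = 7 − 4 = 3

rB=3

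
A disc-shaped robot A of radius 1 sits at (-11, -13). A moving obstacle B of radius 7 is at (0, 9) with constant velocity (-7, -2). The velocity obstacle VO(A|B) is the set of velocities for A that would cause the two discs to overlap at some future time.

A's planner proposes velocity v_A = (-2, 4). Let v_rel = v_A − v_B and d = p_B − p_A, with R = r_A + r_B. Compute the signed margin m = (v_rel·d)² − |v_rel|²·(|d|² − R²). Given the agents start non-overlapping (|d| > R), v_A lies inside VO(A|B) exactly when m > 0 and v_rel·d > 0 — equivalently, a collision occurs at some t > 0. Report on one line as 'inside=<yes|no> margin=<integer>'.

d = (11, 22),  |d|² = 605;  R = 1+7 = 8,  c = 605−8² = 541
v_rel = (5, 6),  |v_rel|² = 61;  v_rel·d = (5)·(11) + (6)·(22) = 187
61·t² − 374·t + 541 = 0  ⇒  m = 187² − 61·541 = 1968
m = 1968 > 0,  v_rel·d = 187 > 0  ⇒  inside

inside=yes margin=1968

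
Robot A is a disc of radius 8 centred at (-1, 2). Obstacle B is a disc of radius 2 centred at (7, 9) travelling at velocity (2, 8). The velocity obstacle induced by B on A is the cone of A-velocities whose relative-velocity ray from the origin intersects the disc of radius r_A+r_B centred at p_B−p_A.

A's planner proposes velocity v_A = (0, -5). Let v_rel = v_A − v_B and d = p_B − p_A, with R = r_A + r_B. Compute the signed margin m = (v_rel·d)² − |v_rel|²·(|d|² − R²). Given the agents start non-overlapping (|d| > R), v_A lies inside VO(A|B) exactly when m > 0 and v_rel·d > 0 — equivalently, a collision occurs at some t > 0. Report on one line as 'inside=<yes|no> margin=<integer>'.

d = (8, 7),  |d|² = 113;  R = 8+2 = 10,  c = 113−10² = 13
v_rel = (-2, -13),  |v_rel|² = 173;  v_rel·d = (-2)·(8) + (-13)·(7) = -107
173·t² + 214·t + 13 = 0  ⇒  m = (-107)² − 173·13 = 9200
m = 9200 > 0,  v_rel·d = -107 < 0  ⇒  outside

inside=no margin=9200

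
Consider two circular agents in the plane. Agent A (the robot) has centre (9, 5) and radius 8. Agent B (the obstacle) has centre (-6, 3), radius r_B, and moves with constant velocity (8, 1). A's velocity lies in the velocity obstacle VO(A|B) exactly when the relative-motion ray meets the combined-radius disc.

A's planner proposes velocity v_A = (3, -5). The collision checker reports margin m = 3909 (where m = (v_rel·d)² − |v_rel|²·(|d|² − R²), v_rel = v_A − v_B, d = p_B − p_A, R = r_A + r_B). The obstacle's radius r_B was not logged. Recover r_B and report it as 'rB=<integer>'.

m = 3909
d = (-15, -2);  v_rel = (-5, -6),  |v_rel|² = 61
v_rel×d = (-5)·(-2) − (-6)·(-15) = -80
since m = R²·61 − (-80)²:  R² = (6400 + 3909) / 61 = 169
R = √169 = 13  ⇒  r_B = 13 − 8 = 5

rB=5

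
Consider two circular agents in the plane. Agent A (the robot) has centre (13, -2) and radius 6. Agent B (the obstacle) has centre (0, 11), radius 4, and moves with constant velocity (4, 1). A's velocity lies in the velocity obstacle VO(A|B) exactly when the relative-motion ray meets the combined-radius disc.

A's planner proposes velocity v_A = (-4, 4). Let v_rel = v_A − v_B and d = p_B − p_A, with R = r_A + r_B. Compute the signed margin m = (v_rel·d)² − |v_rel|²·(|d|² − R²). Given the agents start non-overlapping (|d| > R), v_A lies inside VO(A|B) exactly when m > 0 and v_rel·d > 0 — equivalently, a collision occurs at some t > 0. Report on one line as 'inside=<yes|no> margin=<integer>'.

d = (-13, 13),  |d|² = 338;  R = 6+4 = 10,  c = 338−10² = 238
v_rel = (-8, 3),  |v_rel|² = 73;  v_rel·d = (-8)·(-13) + (3)·(13) = 143
73·t² − 286·t + 238 = 0  ⇒  m = 143² − 73·238 = 3075
m = 3075 > 0,  v_rel·d = 143 > 0  ⇒  inside

inside=yes margin=3075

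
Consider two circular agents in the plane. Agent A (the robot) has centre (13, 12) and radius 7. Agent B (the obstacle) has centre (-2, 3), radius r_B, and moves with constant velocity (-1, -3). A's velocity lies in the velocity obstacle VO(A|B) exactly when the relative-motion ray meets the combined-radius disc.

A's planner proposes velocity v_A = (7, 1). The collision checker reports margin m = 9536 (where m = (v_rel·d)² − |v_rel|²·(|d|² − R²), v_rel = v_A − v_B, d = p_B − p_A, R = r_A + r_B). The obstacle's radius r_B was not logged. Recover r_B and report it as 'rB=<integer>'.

m = 9536
d = (-15, -9);  v_rel = (8, 4),  |v_rel|² = 80
v_rel×d = (8)·(-9) − (4)·(-15) = -12
since m = R²·80 − (-12)²:  R² = (144 + 9536) / 80 = 121
R = √121 = 11  ⇒  r_B = 11 − 7 = 4

rB=4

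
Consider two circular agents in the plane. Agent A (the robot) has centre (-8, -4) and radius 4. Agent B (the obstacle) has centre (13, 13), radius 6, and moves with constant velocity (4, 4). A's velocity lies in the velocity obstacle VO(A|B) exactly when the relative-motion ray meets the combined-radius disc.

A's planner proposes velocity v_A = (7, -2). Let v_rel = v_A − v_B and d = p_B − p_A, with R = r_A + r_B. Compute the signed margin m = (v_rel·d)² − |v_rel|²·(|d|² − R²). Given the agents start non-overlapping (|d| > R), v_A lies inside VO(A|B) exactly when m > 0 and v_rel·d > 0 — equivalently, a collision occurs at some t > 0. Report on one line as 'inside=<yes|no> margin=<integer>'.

d = (21, 17),  |d|² = 730;  R = 4+6 = 10,  c = 730−10² = 630
v_rel = (3, -6),  |v_rel|² = 45;  v_rel·d = (3)·(21) + (-6)·(17) = -39
45·t² + 78·t + 630 = 0  ⇒  m = (-39)² − 45·630 = -26829
m = -26829 < 0,  v_rel·d = -39 < 0  ⇒  outside

inside=no margin=-26829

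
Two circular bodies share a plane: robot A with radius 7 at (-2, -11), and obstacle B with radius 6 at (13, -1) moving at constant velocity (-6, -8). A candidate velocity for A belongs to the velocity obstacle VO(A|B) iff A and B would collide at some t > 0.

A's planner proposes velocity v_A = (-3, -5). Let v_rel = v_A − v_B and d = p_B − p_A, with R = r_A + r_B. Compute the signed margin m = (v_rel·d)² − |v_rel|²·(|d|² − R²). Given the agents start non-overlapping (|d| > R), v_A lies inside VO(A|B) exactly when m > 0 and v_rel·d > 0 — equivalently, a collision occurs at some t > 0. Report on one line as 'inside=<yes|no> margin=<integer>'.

d = (15, 10),  |d|² = 325;  R = 7+6 = 13,  c = 325−13² = 156
v_rel = (3, 3),  |v_rel|² = 18;  v_rel·d = (3)·(15) + (3)·(10) = 75
18·t² − 150·t + 156 = 0  ⇒  m = 75² − 18·156 = 2817
m = 2817 > 0,  v_rel·d = 75 > 0  ⇒  inside

inside=yes margin=2817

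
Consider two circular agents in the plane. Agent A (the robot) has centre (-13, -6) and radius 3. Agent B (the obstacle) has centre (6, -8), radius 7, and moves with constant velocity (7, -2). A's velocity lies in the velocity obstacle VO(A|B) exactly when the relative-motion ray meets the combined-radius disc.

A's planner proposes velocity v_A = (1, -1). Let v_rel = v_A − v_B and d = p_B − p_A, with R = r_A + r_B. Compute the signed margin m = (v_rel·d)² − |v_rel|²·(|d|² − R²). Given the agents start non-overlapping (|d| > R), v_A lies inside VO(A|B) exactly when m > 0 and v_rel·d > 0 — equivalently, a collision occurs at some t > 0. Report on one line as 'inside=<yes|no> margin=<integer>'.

d = (19, -2),  |d|² = 365;  R = 3+7 = 10,  c = 365−10² = 265
v_rel = (-6, 1),  |v_rel|² = 37;  v_rel·d = (-6)·(19) + (1)·(-2) = -116
37·t² + 232·t + 265 = 0  ⇒  m = (-116)² − 37·265 = 3651
m = 3651 > 0,  v_rel·d = -116 < 0  ⇒  outside

inside=no margin=3651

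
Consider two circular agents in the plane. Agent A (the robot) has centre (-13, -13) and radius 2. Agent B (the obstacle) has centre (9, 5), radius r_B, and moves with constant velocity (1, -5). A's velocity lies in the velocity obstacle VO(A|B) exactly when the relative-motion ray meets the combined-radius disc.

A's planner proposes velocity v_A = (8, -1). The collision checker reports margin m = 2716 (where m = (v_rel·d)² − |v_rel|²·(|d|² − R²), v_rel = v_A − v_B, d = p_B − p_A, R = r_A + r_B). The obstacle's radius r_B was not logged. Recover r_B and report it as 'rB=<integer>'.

m = 2716
d = (22, 18);  v_rel = (7, 4),  |v_rel|² = 65
v_rel×d = (7)·(18) − (4)·(22) = 38
since m = R²·65 − 38²:  R² = (1444 + 2716) / 65 = 64
R = √64 = 8  ⇒  r_B = 8 − 2 = 6

rB=6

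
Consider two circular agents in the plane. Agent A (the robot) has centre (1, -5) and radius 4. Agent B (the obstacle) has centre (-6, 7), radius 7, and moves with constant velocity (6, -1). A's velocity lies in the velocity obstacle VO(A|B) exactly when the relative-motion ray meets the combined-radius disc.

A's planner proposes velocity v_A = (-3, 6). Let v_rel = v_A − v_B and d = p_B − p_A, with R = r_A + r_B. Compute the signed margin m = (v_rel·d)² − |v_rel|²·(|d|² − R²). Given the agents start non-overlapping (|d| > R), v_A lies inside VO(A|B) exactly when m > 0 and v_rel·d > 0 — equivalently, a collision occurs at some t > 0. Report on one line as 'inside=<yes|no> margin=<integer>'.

d = (-7, 12),  |d|² = 193;  R = 4+7 = 11,  c = 193−11² = 72
v_rel = (-9, 7),  |v_rel|² = 130;  v_rel·d = (-9)·(-7) + (7)·(12) = 147
130·t² − 294·t + 72 = 0  ⇒  m = 147² − 130·72 = 12249
m = 12249 > 0,  v_rel·d = 147 > 0  ⇒  inside

inside=yes margin=12249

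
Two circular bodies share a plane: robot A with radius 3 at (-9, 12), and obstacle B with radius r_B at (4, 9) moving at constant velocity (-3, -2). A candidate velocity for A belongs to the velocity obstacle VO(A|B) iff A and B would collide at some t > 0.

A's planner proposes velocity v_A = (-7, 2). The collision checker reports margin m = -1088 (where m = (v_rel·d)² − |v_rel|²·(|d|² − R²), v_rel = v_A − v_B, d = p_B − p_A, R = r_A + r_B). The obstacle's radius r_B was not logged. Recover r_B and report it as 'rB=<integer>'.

m = -1088
d = (13, -3);  v_rel = (-4, 4),  |v_rel|² = 32
v_rel×d = (-4)·(-3) − (4)·(13) = -40
since m = R²·32 − (-40)²:  R² = (1600 + -1088) / 32 = 16
R = √16 = 4  ⇒  r_B = 4 − 3 = 1

rB=1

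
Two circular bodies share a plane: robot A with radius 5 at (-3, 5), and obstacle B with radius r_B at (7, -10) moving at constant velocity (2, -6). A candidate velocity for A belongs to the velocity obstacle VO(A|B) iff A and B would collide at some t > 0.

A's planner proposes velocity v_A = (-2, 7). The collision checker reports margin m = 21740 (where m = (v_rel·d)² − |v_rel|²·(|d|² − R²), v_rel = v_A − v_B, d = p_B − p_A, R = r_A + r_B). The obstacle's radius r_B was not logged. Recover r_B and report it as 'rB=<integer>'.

m = 21740
d = (10, -15);  v_rel = (-4, 13),  |v_rel|² = 185
v_rel×d = (-4)·(-15) − (13)·(10) = -70
since m = R²·185 − (-70)²:  R² = (4900 + 21740) / 185 = 144
R = √144 = 12  ⇒  r_B = 12 − 5 = 7

rB=7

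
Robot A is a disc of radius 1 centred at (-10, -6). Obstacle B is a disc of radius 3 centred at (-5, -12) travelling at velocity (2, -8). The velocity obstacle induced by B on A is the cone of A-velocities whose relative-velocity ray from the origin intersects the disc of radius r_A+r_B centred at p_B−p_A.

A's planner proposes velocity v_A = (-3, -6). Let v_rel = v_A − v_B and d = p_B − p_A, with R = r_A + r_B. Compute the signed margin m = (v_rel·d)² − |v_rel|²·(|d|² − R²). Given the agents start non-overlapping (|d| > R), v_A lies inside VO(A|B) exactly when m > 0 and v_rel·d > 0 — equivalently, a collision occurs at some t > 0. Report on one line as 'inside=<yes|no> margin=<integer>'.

d = (5, -6),  |d|² = 61;  R = 1+3 = 4,  c = 61−4² = 45
v_rel = (-5, 2),  |v_rel|² = 29;  v_rel·d = (-5)·(5) + (2)·(-6) = -37
29·t² + 74·t + 45 = 0  ⇒  m = (-37)² − 29·45 = 64
m = 64 > 0,  v_rel·d = -37 < 0  ⇒  outside

inside=no margin=64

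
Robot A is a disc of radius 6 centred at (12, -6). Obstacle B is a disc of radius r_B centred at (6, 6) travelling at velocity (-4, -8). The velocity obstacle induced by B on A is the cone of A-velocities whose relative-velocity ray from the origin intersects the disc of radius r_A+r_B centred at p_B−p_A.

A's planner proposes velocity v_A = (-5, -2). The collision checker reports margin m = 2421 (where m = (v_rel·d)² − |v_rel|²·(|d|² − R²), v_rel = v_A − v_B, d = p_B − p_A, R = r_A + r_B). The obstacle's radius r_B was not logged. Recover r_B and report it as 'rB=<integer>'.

m = 2421
d = (-6, 12);  v_rel = (-1, 6),  |v_rel|² = 37
v_rel×d = (-1)·(12) − (6)·(-6) = 24
since m = R²·37 − 24²:  R² = (576 + 2421) / 37 = 81
R = √81 = 9  ⇒  r_B = 9 − 6 = 3

rB=3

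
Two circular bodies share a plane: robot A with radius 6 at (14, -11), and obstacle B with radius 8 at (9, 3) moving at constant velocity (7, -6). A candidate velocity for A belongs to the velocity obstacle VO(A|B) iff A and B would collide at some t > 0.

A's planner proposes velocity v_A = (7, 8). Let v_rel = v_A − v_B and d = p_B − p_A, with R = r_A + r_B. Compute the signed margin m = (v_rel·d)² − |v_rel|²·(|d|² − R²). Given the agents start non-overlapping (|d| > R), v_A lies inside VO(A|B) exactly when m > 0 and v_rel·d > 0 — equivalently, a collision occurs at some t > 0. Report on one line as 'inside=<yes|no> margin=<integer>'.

d = (-5, 14),  |d|² = 221;  R = 6+8 = 14,  c = 221−14² = 25
v_rel = (0, 14),  |v_rel|² = 196;  v_rel·d = (0)·(-5) + (14)·(14) = 196
196·t² − 392·t + 25 = 0  ⇒  m = 196² − 196·25 = 33516
m = 33516 > 0,  v_rel·d = 196 > 0  ⇒  inside

inside=yes margin=33516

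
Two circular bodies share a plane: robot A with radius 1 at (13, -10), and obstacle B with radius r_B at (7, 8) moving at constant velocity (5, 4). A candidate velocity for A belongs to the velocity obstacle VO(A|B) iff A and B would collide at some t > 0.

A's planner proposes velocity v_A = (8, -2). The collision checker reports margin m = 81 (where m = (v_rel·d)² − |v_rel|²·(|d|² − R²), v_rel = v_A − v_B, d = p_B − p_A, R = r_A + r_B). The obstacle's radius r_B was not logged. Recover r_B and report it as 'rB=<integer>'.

m = 81
d = (-6, 18);  v_rel = (3, -6),  |v_rel|² = 45
v_rel×d = (3)·(18) − (-6)·(-6) = 18
since m = R²·45 − 18²:  R² = (324 + 81) / 45 = 9
R = √9 = 3  ⇒  r_B = 3 − 1 = 2

rB=2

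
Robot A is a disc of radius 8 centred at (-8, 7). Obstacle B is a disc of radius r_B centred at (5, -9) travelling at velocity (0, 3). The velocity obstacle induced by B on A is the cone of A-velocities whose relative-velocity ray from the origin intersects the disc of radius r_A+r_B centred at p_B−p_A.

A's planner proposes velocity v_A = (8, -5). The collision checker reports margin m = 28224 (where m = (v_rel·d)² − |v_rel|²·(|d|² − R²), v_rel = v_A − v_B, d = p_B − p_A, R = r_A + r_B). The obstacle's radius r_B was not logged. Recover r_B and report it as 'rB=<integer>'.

m = 28224
d = (13, -16);  v_rel = (8, -8),  |v_rel|² = 128
v_rel×d = (8)·(-16) − (-8)·(13) = -24
since m = R²·128 − (-24)²:  R² = (576 + 28224) / 128 = 225
R = √225 = 15  ⇒  r_B = 15 − 8 = 7

rB=7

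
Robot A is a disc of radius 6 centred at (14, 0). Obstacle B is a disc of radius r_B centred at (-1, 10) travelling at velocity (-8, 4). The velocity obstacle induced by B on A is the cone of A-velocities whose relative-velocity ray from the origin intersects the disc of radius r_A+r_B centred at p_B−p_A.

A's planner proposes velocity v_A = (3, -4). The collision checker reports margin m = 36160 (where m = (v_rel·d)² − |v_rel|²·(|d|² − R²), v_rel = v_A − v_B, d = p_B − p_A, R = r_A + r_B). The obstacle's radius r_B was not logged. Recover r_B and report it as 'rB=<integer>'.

m = 36160
d = (-15, 10);  v_rel = (11, -8),  |v_rel|² = 185
v_rel×d = (11)·(10) − (-8)·(-15) = -10
since m = R²·185 − (-10)²:  R² = (100 + 36160) / 185 = 196
R = √196 = 14  ⇒  r_B = 14 − 6 = 8

rB=8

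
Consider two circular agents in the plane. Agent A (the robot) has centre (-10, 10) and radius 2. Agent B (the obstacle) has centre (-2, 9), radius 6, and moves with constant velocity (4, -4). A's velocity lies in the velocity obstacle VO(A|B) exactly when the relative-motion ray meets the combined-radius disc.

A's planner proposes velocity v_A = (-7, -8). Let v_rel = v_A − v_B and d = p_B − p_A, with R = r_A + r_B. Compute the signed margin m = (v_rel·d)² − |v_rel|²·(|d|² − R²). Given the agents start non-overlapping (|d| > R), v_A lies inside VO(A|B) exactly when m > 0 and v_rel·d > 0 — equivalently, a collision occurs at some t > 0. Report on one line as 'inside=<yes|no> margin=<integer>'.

d = (8, -1),  |d|² = 65;  R = 2+6 = 8,  c = 65−8² = 1
v_rel = (-11, -4),  |v_rel|² = 137;  v_rel·d = (-11)·(8) + (-4)·(-1) = -84
137·t² + 168·t + 1 = 0  ⇒  m = (-84)² − 137·1 = 6919
m = 6919 > 0,  v_rel·d = -84 < 0  ⇒  outside

inside=no margin=6919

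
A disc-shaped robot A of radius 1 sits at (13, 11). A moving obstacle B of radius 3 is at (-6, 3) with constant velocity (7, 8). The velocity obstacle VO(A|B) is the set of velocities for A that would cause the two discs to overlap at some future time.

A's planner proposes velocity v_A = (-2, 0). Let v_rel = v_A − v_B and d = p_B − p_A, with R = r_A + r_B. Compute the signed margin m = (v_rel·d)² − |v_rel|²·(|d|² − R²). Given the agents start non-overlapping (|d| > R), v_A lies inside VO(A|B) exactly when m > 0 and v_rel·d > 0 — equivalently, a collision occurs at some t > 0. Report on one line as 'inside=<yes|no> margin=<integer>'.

d = (-19, -8),  |d|² = 425;  R = 1+3 = 4,  c = 425−4² = 409
v_rel = (-9, -8),  |v_rel|² = 145;  v_rel·d = (-9)·(-19) + (-8)·(-8) = 235
145·t² − 470·t + 409 = 0  ⇒  m = 235² − 145·409 = -4080
m = -4080 < 0,  v_rel·d = 235 > 0  ⇒  outside

inside=no margin=-4080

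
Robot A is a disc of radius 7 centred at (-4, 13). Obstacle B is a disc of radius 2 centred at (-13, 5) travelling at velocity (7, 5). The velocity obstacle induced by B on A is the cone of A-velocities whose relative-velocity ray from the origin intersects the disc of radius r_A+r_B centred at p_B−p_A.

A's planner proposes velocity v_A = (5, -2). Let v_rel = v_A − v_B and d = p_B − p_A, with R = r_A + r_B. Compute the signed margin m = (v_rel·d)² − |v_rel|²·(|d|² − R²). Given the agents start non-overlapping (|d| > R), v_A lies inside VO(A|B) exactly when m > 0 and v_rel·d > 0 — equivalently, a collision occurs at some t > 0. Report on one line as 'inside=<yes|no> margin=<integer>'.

d = (-9, -8),  |d|² = 145;  R = 7+2 = 9,  c = 145−9² = 64
v_rel = (-2, -7),  |v_rel|² = 53;  v_rel·d = (-2)·(-9) + (-7)·(-8) = 74
53·t² − 148·t + 64 = 0  ⇒  m = 74² − 53·64 = 2084
m = 2084 > 0,  v_rel·d = 74 > 0  ⇒  inside

inside=yes margin=2084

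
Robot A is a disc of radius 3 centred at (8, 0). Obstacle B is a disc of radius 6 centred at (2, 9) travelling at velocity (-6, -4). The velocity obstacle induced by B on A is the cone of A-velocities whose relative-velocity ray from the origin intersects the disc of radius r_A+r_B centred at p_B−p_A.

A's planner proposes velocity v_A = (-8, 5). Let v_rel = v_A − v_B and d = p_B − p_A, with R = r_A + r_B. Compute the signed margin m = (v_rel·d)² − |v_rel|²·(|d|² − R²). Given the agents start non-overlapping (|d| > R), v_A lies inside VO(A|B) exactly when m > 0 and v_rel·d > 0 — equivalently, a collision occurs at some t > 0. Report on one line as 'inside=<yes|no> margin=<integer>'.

d = (-6, 9),  |d|² = 117;  R = 3+6 = 9,  c = 117−9² = 36
v_rel = (-2, 9),  |v_rel|² = 85;  v_rel·d = (-2)·(-6) + (9)·(9) = 93
85·t² − 186·t + 36 = 0  ⇒  m = 93² − 85·36 = 5589
m = 5589 > 0,  v_rel·d = 93 > 0  ⇒  inside

inside=yes margin=5589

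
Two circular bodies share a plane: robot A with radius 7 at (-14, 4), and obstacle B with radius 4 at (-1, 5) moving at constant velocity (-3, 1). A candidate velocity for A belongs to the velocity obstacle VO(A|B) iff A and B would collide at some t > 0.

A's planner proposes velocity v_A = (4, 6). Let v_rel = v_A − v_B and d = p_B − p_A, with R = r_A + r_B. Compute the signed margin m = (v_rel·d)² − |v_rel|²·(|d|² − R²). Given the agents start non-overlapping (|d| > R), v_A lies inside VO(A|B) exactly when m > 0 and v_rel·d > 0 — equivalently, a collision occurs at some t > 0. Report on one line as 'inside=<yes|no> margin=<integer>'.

d = (13, 1),  |d|² = 170;  R = 7+4 = 11,  c = 170−11² = 49
v_rel = (7, 5),  |v_rel|² = 74;  v_rel·d = (7)·(13) + (5)·(1) = 96
74·t² − 192·t + 49 = 0  ⇒  m = 96² − 74·49 = 5590
m = 5590 > 0,  v_rel·d = 96 > 0  ⇒  inside

inside=yes margin=5590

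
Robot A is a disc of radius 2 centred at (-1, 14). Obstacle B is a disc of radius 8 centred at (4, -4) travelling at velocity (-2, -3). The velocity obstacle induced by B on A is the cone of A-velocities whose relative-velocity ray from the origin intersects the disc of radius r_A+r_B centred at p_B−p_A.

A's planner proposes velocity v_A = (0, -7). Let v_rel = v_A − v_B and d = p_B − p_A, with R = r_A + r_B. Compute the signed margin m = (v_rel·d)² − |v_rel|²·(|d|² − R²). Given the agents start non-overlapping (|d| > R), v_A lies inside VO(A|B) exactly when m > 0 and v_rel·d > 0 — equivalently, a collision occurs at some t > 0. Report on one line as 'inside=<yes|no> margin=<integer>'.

d = (5, -18),  |d|² = 349;  R = 2+8 = 10,  c = 349−10² = 249
v_rel = (2, -4),  |v_rel|² = 20;  v_rel·d = (2)·(5) + (-4)·(-18) = 82
20·t² − 164·t + 249 = 0  ⇒  m = 82² − 20·249 = 1744
m = 1744 > 0,  v_rel·d = 82 > 0  ⇒  inside

inside=yes margin=1744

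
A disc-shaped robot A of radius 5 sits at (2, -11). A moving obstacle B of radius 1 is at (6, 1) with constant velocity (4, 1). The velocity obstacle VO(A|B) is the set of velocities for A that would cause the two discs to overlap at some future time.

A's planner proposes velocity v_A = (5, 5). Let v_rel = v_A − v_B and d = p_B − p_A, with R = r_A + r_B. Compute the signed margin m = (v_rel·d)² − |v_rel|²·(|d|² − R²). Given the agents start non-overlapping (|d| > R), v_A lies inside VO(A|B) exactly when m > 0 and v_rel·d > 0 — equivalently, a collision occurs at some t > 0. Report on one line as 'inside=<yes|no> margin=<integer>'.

d = (4, 12),  |d|² = 160;  R = 5+1 = 6,  c = 160−6² = 124
v_rel = (1, 4),  |v_rel|² = 17;  v_rel·d = (1)·(4) + (4)·(12) = 52
17·t² − 104·t + 124 = 0  ⇒  m = 52² − 17·124 = 596
m = 596 > 0,  v_rel·d = 52 > 0  ⇒  inside

inside=yes margin=596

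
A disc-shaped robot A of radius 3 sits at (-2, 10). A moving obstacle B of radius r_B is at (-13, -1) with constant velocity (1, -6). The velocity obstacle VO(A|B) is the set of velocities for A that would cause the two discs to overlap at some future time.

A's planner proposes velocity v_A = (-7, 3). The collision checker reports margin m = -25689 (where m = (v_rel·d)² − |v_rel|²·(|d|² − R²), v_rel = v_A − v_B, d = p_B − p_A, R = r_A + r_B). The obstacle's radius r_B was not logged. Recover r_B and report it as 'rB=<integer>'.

m = -25689
d = (-11, -11);  v_rel = (-8, 9),  |v_rel|² = 145
v_rel×d = (-8)·(-11) − (9)·(-11) = 187
since m = R²·145 − 187²:  R² = (34969 + -25689) / 145 = 64
R = √64 = 8  ⇒  r_B = 8 − 3 = 5

rB=5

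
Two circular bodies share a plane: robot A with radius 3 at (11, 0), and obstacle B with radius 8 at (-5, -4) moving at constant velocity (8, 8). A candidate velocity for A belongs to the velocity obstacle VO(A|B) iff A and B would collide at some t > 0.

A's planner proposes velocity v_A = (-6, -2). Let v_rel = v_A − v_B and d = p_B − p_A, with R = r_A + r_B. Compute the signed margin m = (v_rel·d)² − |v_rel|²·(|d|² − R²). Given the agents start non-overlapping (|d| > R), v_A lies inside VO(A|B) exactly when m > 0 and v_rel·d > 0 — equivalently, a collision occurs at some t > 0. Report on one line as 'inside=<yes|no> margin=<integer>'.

d = (-16, -4),  |d|² = 272;  R = 3+8 = 11,  c = 272−11² = 151
v_rel = (-14, -10),  |v_rel|² = 296;  v_rel·d = (-14)·(-16) + (-10)·(-4) = 264
296·t² − 528·t + 151 = 0  ⇒  m = 264² − 296·151 = 25000
m = 25000 > 0,  v_rel·d = 264 > 0  ⇒  inside

inside=yes margin=25000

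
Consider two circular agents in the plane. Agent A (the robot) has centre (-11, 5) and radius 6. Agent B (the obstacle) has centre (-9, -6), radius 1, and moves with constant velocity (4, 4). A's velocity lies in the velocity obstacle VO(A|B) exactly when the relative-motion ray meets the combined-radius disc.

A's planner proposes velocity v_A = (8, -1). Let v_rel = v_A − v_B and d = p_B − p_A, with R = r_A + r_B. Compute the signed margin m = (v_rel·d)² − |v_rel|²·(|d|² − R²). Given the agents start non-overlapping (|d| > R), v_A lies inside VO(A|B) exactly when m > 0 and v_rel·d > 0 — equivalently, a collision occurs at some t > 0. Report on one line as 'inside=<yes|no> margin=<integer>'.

d = (2, -11),  |d|² = 125;  R = 6+1 = 7,  c = 125−7² = 76
v_rel = (4, -5),  |v_rel|² = 41;  v_rel·d = (4)·(2) + (-5)·(-11) = 63
41·t² − 126·t + 76 = 0  ⇒  m = 63² − 41·76 = 853
m = 853 > 0,  v_rel·d = 63 > 0  ⇒  inside

inside=yes margin=853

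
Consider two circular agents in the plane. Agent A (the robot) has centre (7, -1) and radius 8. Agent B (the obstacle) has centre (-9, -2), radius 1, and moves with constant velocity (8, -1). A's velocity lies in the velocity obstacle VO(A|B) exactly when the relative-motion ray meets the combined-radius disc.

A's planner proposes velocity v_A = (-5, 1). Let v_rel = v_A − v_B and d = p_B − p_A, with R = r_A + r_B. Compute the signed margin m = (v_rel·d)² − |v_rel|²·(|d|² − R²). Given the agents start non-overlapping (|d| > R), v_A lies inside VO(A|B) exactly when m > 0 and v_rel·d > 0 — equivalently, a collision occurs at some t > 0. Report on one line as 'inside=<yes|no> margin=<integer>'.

d = (-16, -1),  |d|² = 257;  R = 8+1 = 9,  c = 257−9² = 176
v_rel = (-13, 2),  |v_rel|² = 173;  v_rel·d = (-13)·(-16) + (2)·(-1) = 206
173·t² − 412·t + 176 = 0  ⇒  m = 206² − 173·176 = 11988
m = 11988 > 0,  v_rel·d = 206 > 0  ⇒  inside

inside=yes margin=11988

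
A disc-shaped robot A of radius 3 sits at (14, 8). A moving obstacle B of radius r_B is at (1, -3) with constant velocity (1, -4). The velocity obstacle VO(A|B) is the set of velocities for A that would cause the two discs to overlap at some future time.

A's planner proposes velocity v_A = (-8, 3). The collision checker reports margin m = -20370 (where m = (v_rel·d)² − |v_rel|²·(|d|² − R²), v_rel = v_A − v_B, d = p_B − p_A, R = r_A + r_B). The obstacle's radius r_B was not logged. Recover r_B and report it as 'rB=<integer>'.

m = -20370
d = (-13, -11);  v_rel = (-9, 7),  |v_rel|² = 130
v_rel×d = (-9)·(-11) − (7)·(-13) = 190
since m = R²·130 − 190²:  R² = (36100 + -20370) / 130 = 121
R = √121 = 11  ⇒  r_B = 11 − 3 = 8

rB=8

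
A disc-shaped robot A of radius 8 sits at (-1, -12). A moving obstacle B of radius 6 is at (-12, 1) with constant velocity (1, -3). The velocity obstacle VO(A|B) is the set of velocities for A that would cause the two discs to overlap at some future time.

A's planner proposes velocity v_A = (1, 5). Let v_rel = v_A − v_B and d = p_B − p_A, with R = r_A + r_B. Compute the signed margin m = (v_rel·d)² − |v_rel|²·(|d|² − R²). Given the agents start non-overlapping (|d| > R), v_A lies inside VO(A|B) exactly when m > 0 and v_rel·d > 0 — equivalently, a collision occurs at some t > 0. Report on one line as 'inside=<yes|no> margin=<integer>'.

d = (-11, 13),  |d|² = 290;  R = 8+6 = 14,  c = 290−14² = 94
v_rel = (0, 8),  |v_rel|² = 64;  v_rel·d = (0)·(-11) + (8)·(13) = 104
64·t² − 208·t + 94 = 0  ⇒  m = 104² − 64·94 = 4800
m = 4800 > 0,  v_rel·d = 104 > 0  ⇒  inside

inside=yes margin=4800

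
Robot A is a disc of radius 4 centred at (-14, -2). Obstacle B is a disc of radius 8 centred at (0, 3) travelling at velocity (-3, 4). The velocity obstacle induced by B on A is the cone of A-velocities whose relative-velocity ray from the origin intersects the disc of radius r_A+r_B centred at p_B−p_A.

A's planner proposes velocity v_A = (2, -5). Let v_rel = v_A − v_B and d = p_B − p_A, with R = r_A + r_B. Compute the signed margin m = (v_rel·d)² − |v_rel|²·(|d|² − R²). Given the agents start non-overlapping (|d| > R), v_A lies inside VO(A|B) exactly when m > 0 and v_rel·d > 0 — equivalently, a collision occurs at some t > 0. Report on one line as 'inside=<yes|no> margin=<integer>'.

d = (14, 5),  |d|² = 221;  R = 4+8 = 12,  c = 221−12² = 77
v_rel = (5, -9),  |v_rel|² = 106;  v_rel·d = (5)·(14) + (-9)·(5) = 25
106·t² − 50·t + 77 = 0  ⇒  m = 25² − 106·77 = -7537
m = -7537 < 0,  v_rel·d = 25 > 0  ⇒  outside

inside=no margin=-7537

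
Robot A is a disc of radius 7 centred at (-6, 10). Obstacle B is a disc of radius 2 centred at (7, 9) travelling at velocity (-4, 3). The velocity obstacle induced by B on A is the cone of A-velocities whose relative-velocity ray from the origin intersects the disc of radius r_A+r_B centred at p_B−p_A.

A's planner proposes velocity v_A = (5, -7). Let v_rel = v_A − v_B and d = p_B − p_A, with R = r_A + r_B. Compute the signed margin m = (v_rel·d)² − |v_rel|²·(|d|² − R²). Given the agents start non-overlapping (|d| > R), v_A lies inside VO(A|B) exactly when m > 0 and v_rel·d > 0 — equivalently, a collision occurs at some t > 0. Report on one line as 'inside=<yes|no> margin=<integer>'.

d = (13, -1),  |d|² = 170;  R = 7+2 = 9,  c = 170−9² = 89
v_rel = (9, -10),  |v_rel|² = 181;  v_rel·d = (9)·(13) + (-10)·(-1) = 127
181·t² − 254·t + 89 = 0  ⇒  m = 127² − 181·89 = 20
m = 20 > 0,  v_rel·d = 127 > 0  ⇒  inside

inside=yes margin=20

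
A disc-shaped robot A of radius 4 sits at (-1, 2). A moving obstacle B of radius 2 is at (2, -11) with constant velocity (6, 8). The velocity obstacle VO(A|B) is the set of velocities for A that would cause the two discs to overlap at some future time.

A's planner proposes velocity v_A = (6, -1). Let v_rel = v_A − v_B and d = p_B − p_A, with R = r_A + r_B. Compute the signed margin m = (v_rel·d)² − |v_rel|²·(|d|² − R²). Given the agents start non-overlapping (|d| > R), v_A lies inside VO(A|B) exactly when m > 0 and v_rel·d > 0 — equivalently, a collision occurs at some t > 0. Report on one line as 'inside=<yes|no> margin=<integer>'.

d = (3, -13),  |d|² = 178;  R = 4+2 = 6,  c = 178−6² = 142
v_rel = (0, -9),  |v_rel|² = 81;  v_rel·d = (0)·(3) + (-9)·(-13) = 117
81·t² − 234·t + 142 = 0  ⇒  m = 117² − 81·142 = 2187
m = 2187 > 0,  v_rel·d = 117 > 0  ⇒  inside

inside=yes margin=2187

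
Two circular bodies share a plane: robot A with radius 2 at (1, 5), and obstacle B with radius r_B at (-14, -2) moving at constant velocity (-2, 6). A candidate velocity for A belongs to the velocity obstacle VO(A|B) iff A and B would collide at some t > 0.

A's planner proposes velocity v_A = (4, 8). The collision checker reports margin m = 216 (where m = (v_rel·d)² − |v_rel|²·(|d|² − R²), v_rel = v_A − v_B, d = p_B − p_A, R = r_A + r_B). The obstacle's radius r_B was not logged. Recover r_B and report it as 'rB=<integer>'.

m = 216
d = (-15, -7);  v_rel = (6, 2),  |v_rel|² = 40
v_rel×d = (6)·(-7) − (2)·(-15) = -12
since m = R²·40 − (-12)²:  R² = (144 + 216) / 40 = 9
R = √9 = 3  ⇒  r_B = 3 − 2 = 1

rB=1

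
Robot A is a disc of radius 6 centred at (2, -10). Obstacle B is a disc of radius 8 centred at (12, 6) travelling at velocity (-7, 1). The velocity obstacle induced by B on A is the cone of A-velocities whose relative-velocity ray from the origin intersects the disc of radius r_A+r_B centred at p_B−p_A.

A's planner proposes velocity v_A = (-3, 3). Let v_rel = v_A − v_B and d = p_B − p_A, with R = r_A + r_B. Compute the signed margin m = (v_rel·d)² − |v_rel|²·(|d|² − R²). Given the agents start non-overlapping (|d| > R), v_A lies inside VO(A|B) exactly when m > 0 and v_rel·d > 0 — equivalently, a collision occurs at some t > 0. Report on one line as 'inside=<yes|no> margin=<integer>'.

d = (10, 16),  |d|² = 356;  R = 6+8 = 14,  c = 356−14² = 160
v_rel = (4, 2),  |v_rel|² = 20;  v_rel·d = (4)·(10) + (2)·(16) = 72
20·t² − 144·t + 160 = 0  ⇒  m = 72² − 20·160 = 1984
m = 1984 > 0,  v_rel·d = 72 > 0  ⇒  inside

inside=yes margin=1984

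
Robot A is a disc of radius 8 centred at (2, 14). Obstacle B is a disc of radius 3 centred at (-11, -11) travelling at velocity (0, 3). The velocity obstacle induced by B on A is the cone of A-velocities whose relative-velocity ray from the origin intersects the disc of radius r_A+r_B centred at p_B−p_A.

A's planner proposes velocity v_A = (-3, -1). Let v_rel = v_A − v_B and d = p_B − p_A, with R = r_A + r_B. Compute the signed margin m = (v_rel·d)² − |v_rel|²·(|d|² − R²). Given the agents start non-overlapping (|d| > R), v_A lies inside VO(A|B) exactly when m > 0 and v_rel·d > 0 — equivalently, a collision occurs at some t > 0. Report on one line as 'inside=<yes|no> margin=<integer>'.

d = (-13, -25),  |d|² = 794;  R = 8+3 = 11,  c = 794−11² = 673
v_rel = (-3, -4),  |v_rel|² = 25;  v_rel·d = (-3)·(-13) + (-4)·(-25) = 139
25·t² − 278·t + 673 = 0  ⇒  m = 139² − 25·673 = 2496
m = 2496 > 0,  v_rel·d = 139 > 0  ⇒  inside

inside=yes margin=2496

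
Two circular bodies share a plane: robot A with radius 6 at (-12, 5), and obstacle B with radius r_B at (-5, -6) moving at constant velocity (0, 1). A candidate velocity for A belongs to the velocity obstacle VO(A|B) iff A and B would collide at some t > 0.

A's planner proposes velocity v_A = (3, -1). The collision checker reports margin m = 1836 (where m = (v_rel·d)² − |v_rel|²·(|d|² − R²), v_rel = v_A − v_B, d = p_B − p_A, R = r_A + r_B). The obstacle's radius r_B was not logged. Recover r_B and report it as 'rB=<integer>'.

m = 1836
d = (7, -11);  v_rel = (3, -2),  |v_rel|² = 13
v_rel×d = (3)·(-11) − (-2)·(7) = -19
since m = R²·13 − (-19)²:  R² = (361 + 1836) / 13 = 169
R = √169 = 13  ⇒  r_B = 13 − 6 = 7

rB=7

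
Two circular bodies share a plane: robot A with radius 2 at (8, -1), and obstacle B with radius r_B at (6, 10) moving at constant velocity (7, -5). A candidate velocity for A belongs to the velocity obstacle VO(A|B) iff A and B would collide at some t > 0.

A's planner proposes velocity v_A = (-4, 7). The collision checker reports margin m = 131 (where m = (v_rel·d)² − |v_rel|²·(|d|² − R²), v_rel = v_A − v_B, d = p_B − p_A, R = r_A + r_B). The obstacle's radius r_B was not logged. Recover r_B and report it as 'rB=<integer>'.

m = 131
d = (-2, 11);  v_rel = (-11, 12),  |v_rel|² = 265
v_rel×d = (-11)·(11) − (12)·(-2) = -97
since m = R²·265 − (-97)²:  R² = (9409 + 131) / 265 = 36
R = √36 = 6  ⇒  r_B = 6 − 2 = 4

rB=4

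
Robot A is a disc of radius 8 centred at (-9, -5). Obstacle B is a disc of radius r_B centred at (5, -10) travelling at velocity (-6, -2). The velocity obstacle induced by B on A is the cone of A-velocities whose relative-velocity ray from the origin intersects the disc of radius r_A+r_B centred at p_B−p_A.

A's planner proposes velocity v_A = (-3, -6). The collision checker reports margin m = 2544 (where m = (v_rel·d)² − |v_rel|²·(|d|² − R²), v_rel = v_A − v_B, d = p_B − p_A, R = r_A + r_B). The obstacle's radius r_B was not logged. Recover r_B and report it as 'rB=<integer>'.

m = 2544
d = (14, -5);  v_rel = (3, -4),  |v_rel|² = 25
v_rel×d = (3)·(-5) − (-4)·(14) = 41
since m = R²·25 − 41²:  R² = (1681 + 2544) / 25 = 169
R = √169 = 13  ⇒  r_B = 13 − 8 = 5

rB=5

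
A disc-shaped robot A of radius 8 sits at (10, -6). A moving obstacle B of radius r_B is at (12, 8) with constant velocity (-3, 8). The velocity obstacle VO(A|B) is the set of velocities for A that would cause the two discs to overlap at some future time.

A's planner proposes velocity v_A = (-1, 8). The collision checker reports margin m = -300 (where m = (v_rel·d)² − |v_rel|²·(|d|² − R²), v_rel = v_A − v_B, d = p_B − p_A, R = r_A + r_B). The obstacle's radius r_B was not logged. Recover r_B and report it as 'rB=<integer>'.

m = -300
d = (2, 14);  v_rel = (2, 0),  |v_rel|² = 4
v_rel×d = (2)·(14) − (0)·(2) = 28
since m = R²·4 − 28²:  R² = (784 + -300) / 4 = 121
R = √121 = 11  ⇒  r_B = 11 − 8 = 3

rB=3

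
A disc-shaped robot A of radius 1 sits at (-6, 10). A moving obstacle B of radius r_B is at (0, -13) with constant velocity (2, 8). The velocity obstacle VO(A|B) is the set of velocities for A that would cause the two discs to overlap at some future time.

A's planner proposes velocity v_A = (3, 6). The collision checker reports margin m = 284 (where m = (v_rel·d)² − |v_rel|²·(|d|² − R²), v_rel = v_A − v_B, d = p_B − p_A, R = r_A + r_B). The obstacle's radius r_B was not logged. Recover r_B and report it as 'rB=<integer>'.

m = 284
d = (6, -23);  v_rel = (1, -2),  |v_rel|² = 5
v_rel×d = (1)·(-23) − (-2)·(6) = -11
since m = R²·5 − (-11)²:  R² = (121 + 284) / 5 = 81
R = √81 = 9  ⇒  r_B = 9 − 1 = 8

rB=8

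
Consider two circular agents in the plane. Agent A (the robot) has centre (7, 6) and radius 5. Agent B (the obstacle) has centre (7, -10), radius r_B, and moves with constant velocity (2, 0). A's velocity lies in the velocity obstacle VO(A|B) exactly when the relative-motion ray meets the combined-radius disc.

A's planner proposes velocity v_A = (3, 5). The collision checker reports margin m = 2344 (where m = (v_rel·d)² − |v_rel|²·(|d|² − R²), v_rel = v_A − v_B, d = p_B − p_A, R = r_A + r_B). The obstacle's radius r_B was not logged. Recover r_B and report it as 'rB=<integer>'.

m = 2344
d = (0, -16);  v_rel = (1, 5),  |v_rel|² = 26
v_rel×d = (1)·(-16) − (5)·(0) = -16
since m = R²·26 − (-16)²:  R² = (256 + 2344) / 26 = 100
R = √100 = 10  ⇒  r_B = 10 − 5 = 5

rB=5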